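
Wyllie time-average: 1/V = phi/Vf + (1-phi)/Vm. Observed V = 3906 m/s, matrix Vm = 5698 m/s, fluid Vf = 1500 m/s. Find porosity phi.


1/V - 1/Vm = 1/3906 - 1/5698 = 8.052e-05
1/Vf - 1/Vm = 1/1500 - 1/5698 = 0.00049117
phi = 8.052e-05 / 0.00049117 = 0.1639

0.1639


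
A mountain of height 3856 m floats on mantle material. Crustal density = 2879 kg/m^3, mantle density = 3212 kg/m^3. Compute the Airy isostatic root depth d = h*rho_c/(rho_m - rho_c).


rho_m - rho_c = 3212 - 2879 = 333
d = 3856 * 2879 / 333
= 11101424 / 333
= 33337.61 m

33337.61


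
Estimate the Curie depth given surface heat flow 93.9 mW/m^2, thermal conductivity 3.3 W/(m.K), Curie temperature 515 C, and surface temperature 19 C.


T_Curie - T_surf = 515 - 19 = 496 C
Convert q to W/m^2: 93.9 mW/m^2 = 0.0939 W/m^2
d = 496 * 3.3 / 0.0939 = 17431.31 m

17431.31


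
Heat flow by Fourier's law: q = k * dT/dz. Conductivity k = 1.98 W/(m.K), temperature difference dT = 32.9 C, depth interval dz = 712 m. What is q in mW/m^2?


q = k * dT / dz * 1000
= 1.98 * 32.9 / 712 * 1000
= 0.091492 * 1000
= 91.4916 mW/m^2

91.4916


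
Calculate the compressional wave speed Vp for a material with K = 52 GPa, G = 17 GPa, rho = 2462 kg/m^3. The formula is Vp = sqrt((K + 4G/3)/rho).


First compute the effective modulus:
K + 4G/3 = 52e9 + 4*17e9/3 = 74666666666.67 Pa
Then divide by density:
74666666666.67 / 2462 = 30327646.8995 Pa/(kg/m^3)
Take the square root:
Vp = sqrt(30327646.8995) = 5507.05 m/s

5507.05


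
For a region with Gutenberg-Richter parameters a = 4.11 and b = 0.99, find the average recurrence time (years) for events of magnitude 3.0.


log10(N) = 4.11 - 0.99*3.0 = 1.14
N = 10^1.14 = 13.803843
T = 1/N = 1/13.803843 = 0.0724 years

0.0724


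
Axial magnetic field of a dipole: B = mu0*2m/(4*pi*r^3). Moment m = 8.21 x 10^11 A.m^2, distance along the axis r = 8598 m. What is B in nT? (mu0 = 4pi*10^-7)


m = 8.21 x 10^11 = 821000000000 A.m^2
2m = 1642000000000 A.m^2
r^3 = 8598^3 = 635612343192
B = (4pi*10^-7) * 1642000000000 / (4*pi * 635612343192) * 1e9
= 2063398.054878 / 7987340271611.93 * 1e9
= 258.3336 nT

258.3336


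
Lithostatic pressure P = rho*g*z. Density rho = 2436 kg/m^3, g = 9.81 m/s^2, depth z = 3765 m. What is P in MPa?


P = rho * g * z / 1e6
= 2436 * 9.81 * 3765 / 1e6
= 89972807.4 / 1e6
= 89.9728 MPa

89.9728


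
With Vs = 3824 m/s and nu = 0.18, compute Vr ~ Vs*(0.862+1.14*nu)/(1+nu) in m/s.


Numerator factor = 0.862 + 1.14*0.18 = 1.0672
Denominator = 1 + 0.18 = 1.18
Vr = 3824 * 1.0672 / 1.18 = 3458.45 m/s

3458.45


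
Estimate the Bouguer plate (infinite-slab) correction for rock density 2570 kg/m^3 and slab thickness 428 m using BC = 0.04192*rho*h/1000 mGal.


BC = 0.04192 * rho * h / 1000
= 0.04192 * 2570 * 428 / 1000
= 46.1103 mGal

46.1103


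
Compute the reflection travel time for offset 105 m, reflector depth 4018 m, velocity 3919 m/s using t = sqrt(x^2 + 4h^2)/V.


x^2 + 4h^2 = 105^2 + 4*4018^2 = 11025 + 64577296 = 64588321
sqrt(64588321) = 8036.6859
t = 8036.6859 / 3919 = 2.0507 s

2.0507


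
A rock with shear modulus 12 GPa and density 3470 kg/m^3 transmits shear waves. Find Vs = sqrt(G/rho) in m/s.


Convert G to Pa: G = 12e9 Pa
Compute G/rho = 12e9 / 3470 = 3458213.2565
Vs = sqrt(3458213.2565) = 1859.63 m/s

1859.63


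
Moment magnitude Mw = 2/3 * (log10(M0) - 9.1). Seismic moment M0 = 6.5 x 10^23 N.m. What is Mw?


log10(M0) = log10(6.5 x 10^23) = 23.8129
Mw = 2/3 * (23.8129 - 9.1)
= 2/3 * 14.7129
= 9.81

9.81


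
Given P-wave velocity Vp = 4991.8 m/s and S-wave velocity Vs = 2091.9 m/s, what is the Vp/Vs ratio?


Vp/Vs = 4991.8 / 2091.9
= 2.3863

2.3863


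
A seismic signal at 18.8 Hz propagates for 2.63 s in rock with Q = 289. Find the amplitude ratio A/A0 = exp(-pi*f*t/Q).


pi*f*t/Q = pi*18.8*2.63/289 = 0.537484
A/A0 = exp(-0.537484) = 0.584216

0.584216


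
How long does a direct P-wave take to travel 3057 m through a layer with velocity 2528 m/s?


t = x / V
= 3057 / 2528
= 1.2093 s

1.2093


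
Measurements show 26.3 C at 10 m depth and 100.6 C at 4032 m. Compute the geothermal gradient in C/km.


dT = 100.6 - 26.3 = 74.3 C
dz = 4032 - 10 = 4022 m
gradient = dT/dz * 1000 = 74.3/4022 * 1000 = 18.4734 C/km

18.4734


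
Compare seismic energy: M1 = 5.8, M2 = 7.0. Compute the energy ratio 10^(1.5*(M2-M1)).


M2 - M1 = 7.0 - 5.8 = 1.2
1.5 * 1.2 = 1.8
ratio = 10^1.8 = 63.1

63.1


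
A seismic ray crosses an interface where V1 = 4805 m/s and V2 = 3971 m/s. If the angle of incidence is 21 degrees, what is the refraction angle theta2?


sin(theta1) = sin(21 deg) = 0.358368
sin(theta2) = V2/V1 * sin(theta1) = 3971/4805 * 0.358368 = 0.296166
theta2 = arcsin(0.296166) = 17.2275 degrees

17.2275


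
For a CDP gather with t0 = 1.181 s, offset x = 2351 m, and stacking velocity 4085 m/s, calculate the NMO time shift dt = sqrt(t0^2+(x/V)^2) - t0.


x/Vnmo = 2351/4085 = 0.57552
(x/Vnmo)^2 = 0.331223
t0^2 = 1.394761
sqrt(1.394761 + 0.331223) = 1.313767
dt = 1.313767 - 1.181 = 0.132767

0.132767


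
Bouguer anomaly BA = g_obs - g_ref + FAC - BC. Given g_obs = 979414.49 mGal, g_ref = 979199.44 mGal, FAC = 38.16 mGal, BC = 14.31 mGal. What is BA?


BA = g_obs - g_ref + FAC - BC
= 979414.49 - 979199.44 + 38.16 - 14.31
= 238.9 mGal

238.9


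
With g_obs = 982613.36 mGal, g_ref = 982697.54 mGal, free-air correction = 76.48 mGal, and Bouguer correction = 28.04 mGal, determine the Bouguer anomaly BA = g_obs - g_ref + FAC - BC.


BA = g_obs - g_ref + FAC - BC
= 982613.36 - 982697.54 + 76.48 - 28.04
= -35.74 mGal

-35.74


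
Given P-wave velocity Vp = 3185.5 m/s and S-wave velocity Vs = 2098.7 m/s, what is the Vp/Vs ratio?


Vp/Vs = 3185.5 / 2098.7
= 1.5178

1.5178


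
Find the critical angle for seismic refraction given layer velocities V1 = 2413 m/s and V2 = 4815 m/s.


V1/V2 = 2413/4815 = 0.501142
theta_c = arcsin(0.501142) = 30.0756 degrees

30.0756


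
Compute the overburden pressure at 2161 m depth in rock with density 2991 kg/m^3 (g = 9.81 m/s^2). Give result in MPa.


P = rho * g * z / 1e6
= 2991 * 9.81 * 2161 / 1e6
= 63407435.31 / 1e6
= 63.4074 MPa

63.4074


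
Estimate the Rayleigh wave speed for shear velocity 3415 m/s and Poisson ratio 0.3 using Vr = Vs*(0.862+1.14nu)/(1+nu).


Numerator factor = 0.862 + 1.14*0.3 = 1.204
Denominator = 1 + 0.3 = 1.3
Vr = 3415 * 1.204 / 1.3 = 3162.82 m/s

3162.82


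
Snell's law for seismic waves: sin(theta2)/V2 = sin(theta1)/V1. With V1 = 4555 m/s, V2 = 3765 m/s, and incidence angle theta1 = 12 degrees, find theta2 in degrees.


sin(theta1) = sin(12 deg) = 0.207912
sin(theta2) = V2/V1 * sin(theta1) = 3765/4555 * 0.207912 = 0.171852
theta2 = arcsin(0.171852) = 9.8955 degrees

9.8955


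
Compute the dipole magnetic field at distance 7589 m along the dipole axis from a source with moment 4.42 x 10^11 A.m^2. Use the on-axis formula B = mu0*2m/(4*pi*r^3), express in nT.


m = 4.42 x 10^11 = 442000000000 A.m^2
2m = 884000000000 A.m^2
r^3 = 7589^3 = 437072677469
B = (4pi*10^-7) * 884000000000 / (4*pi * 437072677469) * 1e9
= 1110867.162309 / 5492417250485.73 * 1e9
= 202.2547 nT

202.2547


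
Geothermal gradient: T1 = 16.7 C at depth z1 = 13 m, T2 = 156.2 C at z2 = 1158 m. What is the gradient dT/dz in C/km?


dT = 156.2 - 16.7 = 139.5 C
dz = 1158 - 13 = 1145 m
gradient = dT/dz * 1000 = 139.5/1145 * 1000 = 121.8341 C/km

121.8341


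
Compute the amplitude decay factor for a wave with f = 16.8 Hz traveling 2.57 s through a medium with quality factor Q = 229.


pi*f*t/Q = pi*16.8*2.57/229 = 0.592321
A/A0 = exp(-0.592321) = 0.553042

0.553042


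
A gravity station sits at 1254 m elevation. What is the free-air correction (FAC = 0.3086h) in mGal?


FAC = 0.3086 * h
= 0.3086 * 1254
= 386.9844 mGal

386.9844


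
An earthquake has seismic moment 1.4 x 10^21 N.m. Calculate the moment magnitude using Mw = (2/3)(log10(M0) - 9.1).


log10(M0) = log10(1.4 x 10^21) = 21.1461
Mw = 2/3 * (21.1461 - 9.1)
= 2/3 * 12.0461
= 8.03

8.03


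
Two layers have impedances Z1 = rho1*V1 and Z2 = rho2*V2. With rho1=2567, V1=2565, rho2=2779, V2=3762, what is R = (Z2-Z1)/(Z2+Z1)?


Z1 = 2567 * 2565 = 6584355
Z2 = 2779 * 3762 = 10454598
R = (10454598 - 6584355) / (10454598 + 6584355) = 3870243 / 17038953 = 0.2271

0.2271


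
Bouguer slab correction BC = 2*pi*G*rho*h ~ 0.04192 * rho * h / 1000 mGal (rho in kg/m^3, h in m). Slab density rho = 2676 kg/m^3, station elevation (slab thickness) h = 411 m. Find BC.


BC = 0.04192 * rho * h / 1000
= 0.04192 * 2676 * 411 / 1000
= 46.1051 mGal

46.1051


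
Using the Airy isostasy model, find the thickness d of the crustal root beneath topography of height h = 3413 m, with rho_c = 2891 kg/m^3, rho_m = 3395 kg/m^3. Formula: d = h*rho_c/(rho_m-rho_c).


rho_m - rho_c = 3395 - 2891 = 504
d = 3413 * 2891 / 504
= 9866983 / 504
= 19577.35 m

19577.35


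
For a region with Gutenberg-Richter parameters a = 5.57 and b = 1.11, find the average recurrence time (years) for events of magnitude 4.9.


log10(N) = 5.57 - 1.11*4.9 = 0.131
N = 10^0.131 = 1.352073
T = 1/N = 1/1.352073 = 0.7396 years

0.7396


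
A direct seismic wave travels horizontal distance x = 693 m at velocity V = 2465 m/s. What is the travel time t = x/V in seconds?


t = x / V
= 693 / 2465
= 0.2811 s

0.2811


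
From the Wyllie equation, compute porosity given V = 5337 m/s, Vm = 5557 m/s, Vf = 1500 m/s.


1/V - 1/Vm = 1/5337 - 1/5557 = 7.42e-06
1/Vf - 1/Vm = 1/1500 - 1/5557 = 0.00048671
phi = 7.42e-06 / 0.00048671 = 0.0152

0.0152


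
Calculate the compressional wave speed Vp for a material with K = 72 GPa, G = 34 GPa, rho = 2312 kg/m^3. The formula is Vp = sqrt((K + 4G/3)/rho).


First compute the effective modulus:
K + 4G/3 = 72e9 + 4*34e9/3 = 117333333333.33 Pa
Then divide by density:
117333333333.33 / 2312 = 50749711.6494 Pa/(kg/m^3)
Take the square root:
Vp = sqrt(50749711.6494) = 7123.88 m/s

7123.88


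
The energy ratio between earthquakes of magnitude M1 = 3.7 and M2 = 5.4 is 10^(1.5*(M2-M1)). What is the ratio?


M2 - M1 = 5.4 - 3.7 = 1.7
1.5 * 1.7 = 2.55
ratio = 10^2.55 = 354.81

354.81


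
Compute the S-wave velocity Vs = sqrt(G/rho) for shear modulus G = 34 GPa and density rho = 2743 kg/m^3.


Convert G to Pa: G = 34e9 Pa
Compute G/rho = 34e9 / 2743 = 12395187.7506
Vs = sqrt(12395187.7506) = 3520.68 m/s

3520.68


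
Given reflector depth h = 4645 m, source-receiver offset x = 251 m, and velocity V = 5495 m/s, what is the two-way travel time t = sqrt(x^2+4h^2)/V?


x^2 + 4h^2 = 251^2 + 4*4645^2 = 63001 + 86304100 = 86367101
sqrt(86367101) = 9293.3902
t = 9293.3902 / 5495 = 1.6912 s

1.6912


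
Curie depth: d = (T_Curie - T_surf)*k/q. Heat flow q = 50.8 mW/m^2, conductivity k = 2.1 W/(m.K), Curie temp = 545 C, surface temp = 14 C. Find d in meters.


T_Curie - T_surf = 545 - 14 = 531 C
Convert q to W/m^2: 50.8 mW/m^2 = 0.0508 W/m^2
d = 531 * 2.1 / 0.0508 = 21950.79 m

21950.79


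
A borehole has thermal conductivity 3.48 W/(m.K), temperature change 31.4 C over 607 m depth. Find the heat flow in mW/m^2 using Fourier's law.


q = k * dT / dz * 1000
= 3.48 * 31.4 / 607 * 1000
= 0.18002 * 1000
= 180.0198 mW/m^2

180.0198


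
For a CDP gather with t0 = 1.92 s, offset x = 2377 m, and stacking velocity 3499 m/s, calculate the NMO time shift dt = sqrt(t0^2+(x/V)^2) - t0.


x/Vnmo = 2377/3499 = 0.679337
(x/Vnmo)^2 = 0.461499
t0^2 = 3.6864
sqrt(3.6864 + 0.461499) = 2.036639
dt = 2.036639 - 1.92 = 0.116639

0.116639


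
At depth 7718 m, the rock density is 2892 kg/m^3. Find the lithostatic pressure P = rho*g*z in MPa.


P = rho * g * z / 1e6
= 2892 * 9.81 * 7718 / 1e6
= 218963673.36 / 1e6
= 218.9637 MPa

218.9637


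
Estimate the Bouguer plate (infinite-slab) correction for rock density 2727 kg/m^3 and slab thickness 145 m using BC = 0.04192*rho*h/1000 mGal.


BC = 0.04192 * rho * h / 1000
= 0.04192 * 2727 * 145 / 1000
= 16.5758 mGal

16.5758


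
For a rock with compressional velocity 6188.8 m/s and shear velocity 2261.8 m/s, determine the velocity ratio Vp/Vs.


Vp/Vs = 6188.8 / 2261.8
= 2.7362

2.7362


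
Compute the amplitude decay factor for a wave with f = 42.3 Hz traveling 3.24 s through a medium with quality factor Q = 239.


pi*f*t/Q = pi*42.3*3.24/239 = 1.801513
A/A0 = exp(-1.801513) = 0.165049

0.165049


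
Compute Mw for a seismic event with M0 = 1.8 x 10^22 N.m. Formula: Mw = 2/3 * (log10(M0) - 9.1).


log10(M0) = log10(1.8 x 10^22) = 22.2553
Mw = 2/3 * (22.2553 - 9.1)
= 2/3 * 13.1553
= 8.77

8.77


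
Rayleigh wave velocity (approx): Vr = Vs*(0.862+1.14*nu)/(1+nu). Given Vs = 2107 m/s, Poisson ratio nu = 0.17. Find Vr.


Numerator factor = 0.862 + 1.14*0.17 = 1.0558
Denominator = 1 + 0.17 = 1.17
Vr = 2107 * 1.0558 / 1.17 = 1901.34 m/s

1901.34


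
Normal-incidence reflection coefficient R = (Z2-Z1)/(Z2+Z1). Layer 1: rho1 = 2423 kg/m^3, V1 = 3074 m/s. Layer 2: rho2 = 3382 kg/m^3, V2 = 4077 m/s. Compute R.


Z1 = 2423 * 3074 = 7448302
Z2 = 3382 * 4077 = 13788414
R = (13788414 - 7448302) / (13788414 + 7448302) = 6340112 / 21236716 = 0.2985

0.2985


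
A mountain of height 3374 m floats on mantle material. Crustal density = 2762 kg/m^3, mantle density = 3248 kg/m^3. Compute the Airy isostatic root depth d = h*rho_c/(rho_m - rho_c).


rho_m - rho_c = 3248 - 2762 = 486
d = 3374 * 2762 / 486
= 9318988 / 486
= 19174.87 m

19174.87


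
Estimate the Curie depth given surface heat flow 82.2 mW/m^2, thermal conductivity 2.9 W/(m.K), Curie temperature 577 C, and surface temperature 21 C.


T_Curie - T_surf = 577 - 21 = 556 C
Convert q to W/m^2: 82.2 mW/m^2 = 0.0822 W/m^2
d = 556 * 2.9 / 0.0822 = 19615.57 m

19615.57


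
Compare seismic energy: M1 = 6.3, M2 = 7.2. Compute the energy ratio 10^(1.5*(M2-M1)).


M2 - M1 = 7.2 - 6.3 = 0.9
1.5 * 0.9 = 1.35
ratio = 10^1.35 = 22.39

22.39


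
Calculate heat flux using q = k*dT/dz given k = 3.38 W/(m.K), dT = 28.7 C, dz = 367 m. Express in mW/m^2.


q = k * dT / dz * 1000
= 3.38 * 28.7 / 367 * 1000
= 0.264322 * 1000
= 264.3215 mW/m^2

264.3215


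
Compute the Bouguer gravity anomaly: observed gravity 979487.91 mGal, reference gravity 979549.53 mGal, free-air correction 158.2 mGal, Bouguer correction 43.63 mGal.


BA = g_obs - g_ref + FAC - BC
= 979487.91 - 979549.53 + 158.2 - 43.63
= 52.95 mGal

52.95


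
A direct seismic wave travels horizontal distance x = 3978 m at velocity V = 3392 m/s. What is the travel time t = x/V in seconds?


t = x / V
= 3978 / 3392
= 1.1728 s

1.1728


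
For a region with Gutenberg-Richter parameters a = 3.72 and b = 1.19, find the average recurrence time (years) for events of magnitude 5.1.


log10(N) = 3.72 - 1.19*5.1 = -2.349
N = 10^-2.349 = 0.004477
T = 1/N = 1/0.004477 = 223.3572 years

223.3572


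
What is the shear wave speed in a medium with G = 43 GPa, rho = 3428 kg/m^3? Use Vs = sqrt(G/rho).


Convert G to Pa: G = 43e9 Pa
Compute G/rho = 43e9 / 3428 = 12543757.2929
Vs = sqrt(12543757.2929) = 3541.72 m/s

3541.72


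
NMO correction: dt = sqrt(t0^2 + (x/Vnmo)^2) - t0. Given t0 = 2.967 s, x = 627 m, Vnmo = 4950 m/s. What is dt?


x/Vnmo = 627/4950 = 0.126667
(x/Vnmo)^2 = 0.016044
t0^2 = 8.803089
sqrt(8.803089 + 0.016044) = 2.969703
dt = 2.969703 - 2.967 = 0.002703

0.002703


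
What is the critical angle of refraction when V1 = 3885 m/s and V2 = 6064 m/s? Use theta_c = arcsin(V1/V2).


V1/V2 = 3885/6064 = 0.640666
theta_c = arcsin(0.640666) = 39.8415 degrees

39.8415


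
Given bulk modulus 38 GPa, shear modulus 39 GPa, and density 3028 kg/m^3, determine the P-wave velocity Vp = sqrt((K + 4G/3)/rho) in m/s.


First compute the effective modulus:
K + 4G/3 = 38e9 + 4*39e9/3 = 90000000000.0 Pa
Then divide by density:
90000000000.0 / 3028 = 29722589.1678 Pa/(kg/m^3)
Take the square root:
Vp = sqrt(29722589.1678) = 5451.84 m/s

5451.84


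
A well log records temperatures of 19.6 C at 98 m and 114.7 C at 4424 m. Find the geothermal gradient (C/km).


dT = 114.7 - 19.6 = 95.1 C
dz = 4424 - 98 = 4326 m
gradient = dT/dz * 1000 = 95.1/4326 * 1000 = 21.9834 C/km

21.9834


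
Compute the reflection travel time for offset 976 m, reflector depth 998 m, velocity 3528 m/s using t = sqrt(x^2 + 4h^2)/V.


x^2 + 4h^2 = 976^2 + 4*998^2 = 952576 + 3984016 = 4936592
sqrt(4936592) = 2221.8443
t = 2221.8443 / 3528 = 0.6298 s

0.6298


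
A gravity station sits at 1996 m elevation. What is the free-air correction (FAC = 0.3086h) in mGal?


FAC = 0.3086 * h
= 0.3086 * 1996
= 615.9656 mGal

615.9656


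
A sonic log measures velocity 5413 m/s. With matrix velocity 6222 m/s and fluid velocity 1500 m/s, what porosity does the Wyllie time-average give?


1/V - 1/Vm = 1/5413 - 1/6222 = 2.402e-05
1/Vf - 1/Vm = 1/1500 - 1/6222 = 0.00050595
phi = 2.402e-05 / 0.00050595 = 0.0475

0.0475


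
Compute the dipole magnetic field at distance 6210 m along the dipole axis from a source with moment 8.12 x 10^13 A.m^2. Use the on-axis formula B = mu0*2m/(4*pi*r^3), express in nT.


m = 8.12 x 10^13 = 81200000000000 A.m^2
2m = 162400000000000 A.m^2
r^3 = 6210^3 = 239483061000
B = (4pi*10^-7) * 162400000000000 / (4*pi * 239483061000) * 1e9
= 204077858.777193 / 3009432900387.19 * 1e9
= 67812.7294 nT

67812.7294


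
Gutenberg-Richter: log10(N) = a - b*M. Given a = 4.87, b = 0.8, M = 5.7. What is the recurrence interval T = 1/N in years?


log10(N) = 4.87 - 0.8*5.7 = 0.31
N = 10^0.31 = 2.041738
T = 1/N = 1/2.041738 = 0.4898 years

0.4898


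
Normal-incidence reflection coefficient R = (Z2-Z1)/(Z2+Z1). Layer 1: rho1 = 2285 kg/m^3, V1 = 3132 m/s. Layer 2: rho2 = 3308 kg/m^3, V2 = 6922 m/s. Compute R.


Z1 = 2285 * 3132 = 7156620
Z2 = 3308 * 6922 = 22897976
R = (22897976 - 7156620) / (22897976 + 7156620) = 15741356 / 30054596 = 0.5238

0.5238


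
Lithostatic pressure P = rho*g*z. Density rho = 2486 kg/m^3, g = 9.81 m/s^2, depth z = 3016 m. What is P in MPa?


P = rho * g * z / 1e6
= 2486 * 9.81 * 3016 / 1e6
= 73553182.56 / 1e6
= 73.5532 MPa

73.5532


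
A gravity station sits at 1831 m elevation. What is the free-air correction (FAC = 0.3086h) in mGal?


FAC = 0.3086 * h
= 0.3086 * 1831
= 565.0466 mGal

565.0466


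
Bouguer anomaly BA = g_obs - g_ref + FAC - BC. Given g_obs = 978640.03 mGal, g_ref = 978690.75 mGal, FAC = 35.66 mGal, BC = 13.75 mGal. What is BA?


BA = g_obs - g_ref + FAC - BC
= 978640.03 - 978690.75 + 35.66 - 13.75
= -28.81 mGal

-28.81


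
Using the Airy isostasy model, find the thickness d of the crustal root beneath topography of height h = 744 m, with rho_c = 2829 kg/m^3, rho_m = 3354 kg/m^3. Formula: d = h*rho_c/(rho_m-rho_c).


rho_m - rho_c = 3354 - 2829 = 525
d = 744 * 2829 / 525
= 2104776 / 525
= 4009.1 m

4009.1


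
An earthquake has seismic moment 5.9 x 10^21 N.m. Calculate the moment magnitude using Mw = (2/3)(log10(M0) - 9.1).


log10(M0) = log10(5.9 x 10^21) = 21.7709
Mw = 2/3 * (21.7709 - 9.1)
= 2/3 * 12.6709
= 8.45

8.45


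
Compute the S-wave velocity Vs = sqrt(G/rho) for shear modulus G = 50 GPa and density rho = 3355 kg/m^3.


Convert G to Pa: G = 50e9 Pa
Compute G/rho = 50e9 / 3355 = 14903129.6572
Vs = sqrt(14903129.6572) = 3860.46 m/s

3860.46


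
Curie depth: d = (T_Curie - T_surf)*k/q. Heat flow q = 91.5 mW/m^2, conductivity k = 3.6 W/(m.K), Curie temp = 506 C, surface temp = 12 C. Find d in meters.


T_Curie - T_surf = 506 - 12 = 494 C
Convert q to W/m^2: 91.5 mW/m^2 = 0.0915 W/m^2
d = 494 * 3.6 / 0.0915 = 19436.07 m

19436.07


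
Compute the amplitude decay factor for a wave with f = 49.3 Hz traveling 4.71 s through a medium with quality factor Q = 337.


pi*f*t/Q = pi*49.3*4.71/337 = 2.164651
A/A0 = exp(-2.164651) = 0.11479

0.11479


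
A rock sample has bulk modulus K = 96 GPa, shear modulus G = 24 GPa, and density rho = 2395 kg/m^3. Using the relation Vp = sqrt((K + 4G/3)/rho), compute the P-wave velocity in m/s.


First compute the effective modulus:
K + 4G/3 = 96e9 + 4*24e9/3 = 128000000000.0 Pa
Then divide by density:
128000000000.0 / 2395 = 53444676.4092 Pa/(kg/m^3)
Take the square root:
Vp = sqrt(53444676.4092) = 7310.59 m/s

7310.59


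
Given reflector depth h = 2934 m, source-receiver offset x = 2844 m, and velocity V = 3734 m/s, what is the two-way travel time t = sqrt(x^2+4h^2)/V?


x^2 + 4h^2 = 2844^2 + 4*2934^2 = 8088336 + 34433424 = 42521760
sqrt(42521760) = 6520.8711
t = 6520.8711 / 3734 = 1.7464 s

1.7464


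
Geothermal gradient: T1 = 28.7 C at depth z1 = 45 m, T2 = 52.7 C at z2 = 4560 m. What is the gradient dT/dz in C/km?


dT = 52.7 - 28.7 = 24.0 C
dz = 4560 - 45 = 4515 m
gradient = dT/dz * 1000 = 24.0/4515 * 1000 = 5.3156 C/km

5.3156


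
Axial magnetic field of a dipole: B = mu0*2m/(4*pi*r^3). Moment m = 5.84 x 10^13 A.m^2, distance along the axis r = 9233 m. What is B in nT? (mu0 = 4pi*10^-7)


m = 5.84 x 10^13 = 58400000000000 A.m^2
2m = 116800000000000 A.m^2
r^3 = 9233^3 = 787097452337
B = (4pi*10^-7) * 116800000000000 / (4*pi * 787097452337) * 1e9
= 146775208.775715 / 9890958295684.65 * 1e9
= 14839.3315 nT

14839.3315


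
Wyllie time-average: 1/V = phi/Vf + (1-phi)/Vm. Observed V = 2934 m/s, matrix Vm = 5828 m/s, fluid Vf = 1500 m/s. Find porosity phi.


1/V - 1/Vm = 1/2934 - 1/5828 = 0.00016925
1/Vf - 1/Vm = 1/1500 - 1/5828 = 0.00049508
phi = 0.00016925 / 0.00049508 = 0.3419

0.3419


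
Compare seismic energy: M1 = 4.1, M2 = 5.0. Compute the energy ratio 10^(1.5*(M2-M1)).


M2 - M1 = 5.0 - 4.1 = 0.9
1.5 * 0.9 = 1.35
ratio = 10^1.35 = 22.39

22.39


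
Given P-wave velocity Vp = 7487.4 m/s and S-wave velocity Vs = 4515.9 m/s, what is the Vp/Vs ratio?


Vp/Vs = 7487.4 / 4515.9
= 1.658

1.658


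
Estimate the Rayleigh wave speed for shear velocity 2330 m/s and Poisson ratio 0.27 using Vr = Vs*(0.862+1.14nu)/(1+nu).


Numerator factor = 0.862 + 1.14*0.27 = 1.1698
Denominator = 1 + 0.27 = 1.27
Vr = 2330 * 1.1698 / 1.27 = 2146.17 m/s

2146.17


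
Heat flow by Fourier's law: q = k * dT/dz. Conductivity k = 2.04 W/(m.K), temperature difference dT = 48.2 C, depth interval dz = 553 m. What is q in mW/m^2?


q = k * dT / dz * 1000
= 2.04 * 48.2 / 553 * 1000
= 0.177808 * 1000
= 177.8083 mW/m^2

177.8083


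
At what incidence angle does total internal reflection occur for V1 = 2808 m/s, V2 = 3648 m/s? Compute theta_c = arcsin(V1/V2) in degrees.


V1/V2 = 2808/3648 = 0.769737
theta_c = arcsin(0.769737) = 50.3303 degrees

50.3303


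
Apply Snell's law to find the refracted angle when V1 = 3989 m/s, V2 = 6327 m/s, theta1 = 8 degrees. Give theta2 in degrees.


sin(theta1) = sin(8 deg) = 0.139173
sin(theta2) = V2/V1 * sin(theta1) = 6327/3989 * 0.139173 = 0.220744
theta2 = arcsin(0.220744) = 12.7527 degrees

12.7527


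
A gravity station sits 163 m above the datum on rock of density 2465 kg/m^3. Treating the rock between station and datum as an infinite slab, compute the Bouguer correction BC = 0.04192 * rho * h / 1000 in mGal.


BC = 0.04192 * rho * h / 1000
= 0.04192 * 2465 * 163 / 1000
= 16.8432 mGal

16.8432


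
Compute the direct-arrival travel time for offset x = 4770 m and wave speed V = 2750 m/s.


t = x / V
= 4770 / 2750
= 1.7345 s

1.7345


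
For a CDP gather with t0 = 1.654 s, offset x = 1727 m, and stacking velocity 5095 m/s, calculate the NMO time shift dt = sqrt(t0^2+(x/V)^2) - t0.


x/Vnmo = 1727/5095 = 0.33896
(x/Vnmo)^2 = 0.114894
t0^2 = 2.735716
sqrt(2.735716 + 0.114894) = 1.688375
dt = 1.688375 - 1.654 = 0.034375

0.034375


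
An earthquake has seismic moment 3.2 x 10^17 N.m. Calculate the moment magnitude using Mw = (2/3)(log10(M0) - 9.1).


log10(M0) = log10(3.2 x 10^17) = 17.5051
Mw = 2/3 * (17.5051 - 9.1)
= 2/3 * 8.4051
= 5.6

5.6


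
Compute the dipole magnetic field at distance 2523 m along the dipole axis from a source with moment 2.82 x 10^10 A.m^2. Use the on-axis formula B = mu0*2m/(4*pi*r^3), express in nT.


m = 2.82 x 10^10 = 28200000000 A.m^2
2m = 56400000000 A.m^2
r^3 = 2523^3 = 16060229667
B = (4pi*10^-7) * 56400000000 / (4*pi * 16060229667) * 1e9
= 70874.330265 / 201818798147.25 * 1e9
= 351.178 nT

351.178


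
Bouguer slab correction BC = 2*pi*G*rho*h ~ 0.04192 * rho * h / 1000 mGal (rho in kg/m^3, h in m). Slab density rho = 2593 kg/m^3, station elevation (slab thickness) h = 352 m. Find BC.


BC = 0.04192 * rho * h / 1000
= 0.04192 * 2593 * 352 / 1000
= 38.2619 mGal

38.2619


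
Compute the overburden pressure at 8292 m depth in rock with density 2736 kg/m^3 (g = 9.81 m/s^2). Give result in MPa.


P = rho * g * z / 1e6
= 2736 * 9.81 * 8292 / 1e6
= 222558606.72 / 1e6
= 222.5586 MPa

222.5586


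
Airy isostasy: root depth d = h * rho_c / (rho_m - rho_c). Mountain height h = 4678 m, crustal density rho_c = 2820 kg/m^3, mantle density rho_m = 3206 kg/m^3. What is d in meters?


rho_m - rho_c = 3206 - 2820 = 386
d = 4678 * 2820 / 386
= 13191960 / 386
= 34176.06 m

34176.06


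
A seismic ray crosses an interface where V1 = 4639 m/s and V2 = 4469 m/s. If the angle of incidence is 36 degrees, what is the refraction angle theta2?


sin(theta1) = sin(36 deg) = 0.587785
sin(theta2) = V2/V1 * sin(theta1) = 4469/4639 * 0.587785 = 0.566245
theta2 = arcsin(0.566245) = 34.4888 degrees

34.4888


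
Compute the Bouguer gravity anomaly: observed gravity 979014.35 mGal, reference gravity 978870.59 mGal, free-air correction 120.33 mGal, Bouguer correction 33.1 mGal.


BA = g_obs - g_ref + FAC - BC
= 979014.35 - 978870.59 + 120.33 - 33.1
= 230.99 mGal

230.99


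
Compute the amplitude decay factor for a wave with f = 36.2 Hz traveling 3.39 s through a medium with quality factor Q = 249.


pi*f*t/Q = pi*36.2*3.39/249 = 1.548313
A/A0 = exp(-1.548313) = 0.212606

0.212606


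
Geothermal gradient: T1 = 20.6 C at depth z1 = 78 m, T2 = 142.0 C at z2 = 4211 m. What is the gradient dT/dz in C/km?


dT = 142.0 - 20.6 = 121.4 C
dz = 4211 - 78 = 4133 m
gradient = dT/dz * 1000 = 121.4/4133 * 1000 = 29.3733 C/km

29.3733


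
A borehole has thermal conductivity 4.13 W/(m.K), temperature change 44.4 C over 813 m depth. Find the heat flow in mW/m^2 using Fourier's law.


q = k * dT / dz * 1000
= 4.13 * 44.4 / 813 * 1000
= 0.22555 * 1000
= 225.5498 mW/m^2

225.5498


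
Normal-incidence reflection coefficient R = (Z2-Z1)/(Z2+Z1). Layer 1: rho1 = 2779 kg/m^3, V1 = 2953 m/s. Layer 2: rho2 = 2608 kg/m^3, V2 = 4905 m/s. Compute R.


Z1 = 2779 * 2953 = 8206387
Z2 = 2608 * 4905 = 12792240
R = (12792240 - 8206387) / (12792240 + 8206387) = 4585853 / 20998627 = 0.2184

0.2184


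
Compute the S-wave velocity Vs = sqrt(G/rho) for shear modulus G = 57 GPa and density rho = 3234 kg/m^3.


Convert G to Pa: G = 57e9 Pa
Compute G/rho = 57e9 / 3234 = 17625231.9109
Vs = sqrt(17625231.9109) = 4198.24 m/s

4198.24


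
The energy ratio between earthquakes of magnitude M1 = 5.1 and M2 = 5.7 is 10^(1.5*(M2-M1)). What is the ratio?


M2 - M1 = 5.7 - 5.1 = 0.6
1.5 * 0.6 = 0.9
ratio = 10^0.9 = 7.94

7.94


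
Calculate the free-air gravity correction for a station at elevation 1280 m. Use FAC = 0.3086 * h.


FAC = 0.3086 * h
= 0.3086 * 1280
= 395.008 mGal

395.008


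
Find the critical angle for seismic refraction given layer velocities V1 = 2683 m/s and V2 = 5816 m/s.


V1/V2 = 2683/5816 = 0.461314
theta_c = arcsin(0.461314) = 27.4719 degrees

27.4719


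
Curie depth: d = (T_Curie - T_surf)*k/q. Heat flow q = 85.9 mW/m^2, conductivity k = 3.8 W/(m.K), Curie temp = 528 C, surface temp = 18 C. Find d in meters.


T_Curie - T_surf = 528 - 18 = 510 C
Convert q to W/m^2: 85.9 mW/m^2 = 0.0859 W/m^2
d = 510 * 3.8 / 0.0859 = 22561.12 m

22561.12


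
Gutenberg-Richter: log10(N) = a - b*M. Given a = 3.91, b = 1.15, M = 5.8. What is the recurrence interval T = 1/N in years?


log10(N) = 3.91 - 1.15*5.8 = -2.76
N = 10^-2.76 = 0.001738
T = 1/N = 1/0.001738 = 575.4399 years

575.4399


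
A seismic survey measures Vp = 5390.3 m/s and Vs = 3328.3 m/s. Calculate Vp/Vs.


Vp/Vs = 5390.3 / 3328.3
= 1.6195

1.6195


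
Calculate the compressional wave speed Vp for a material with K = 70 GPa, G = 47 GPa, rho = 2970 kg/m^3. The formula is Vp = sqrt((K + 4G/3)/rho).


First compute the effective modulus:
K + 4G/3 = 70e9 + 4*47e9/3 = 132666666666.67 Pa
Then divide by density:
132666666666.67 / 2970 = 44668911.3356 Pa/(kg/m^3)
Take the square root:
Vp = sqrt(44668911.3356) = 6683.48 m/s

6683.48


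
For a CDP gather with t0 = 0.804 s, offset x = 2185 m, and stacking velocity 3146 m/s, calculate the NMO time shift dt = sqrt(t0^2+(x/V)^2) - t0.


x/Vnmo = 2185/3146 = 0.694533
(x/Vnmo)^2 = 0.482376
t0^2 = 0.646416
sqrt(0.646416 + 0.482376) = 1.062446
dt = 1.062446 - 0.804 = 0.258446

0.258446


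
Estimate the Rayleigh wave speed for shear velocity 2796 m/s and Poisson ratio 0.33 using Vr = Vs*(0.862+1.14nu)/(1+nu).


Numerator factor = 0.862 + 1.14*0.33 = 1.2382
Denominator = 1 + 0.33 = 1.33
Vr = 2796 * 1.2382 / 1.33 = 2603.01 m/s

2603.01


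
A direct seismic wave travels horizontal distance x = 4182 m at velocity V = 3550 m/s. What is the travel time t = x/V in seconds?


t = x / V
= 4182 / 3550
= 1.178 s

1.178


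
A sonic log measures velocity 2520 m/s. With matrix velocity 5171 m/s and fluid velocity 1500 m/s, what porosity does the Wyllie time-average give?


1/V - 1/Vm = 1/2520 - 1/5171 = 0.00020344
1/Vf - 1/Vm = 1/1500 - 1/5171 = 0.00047328
phi = 0.00020344 / 0.00047328 = 0.4298

0.4298


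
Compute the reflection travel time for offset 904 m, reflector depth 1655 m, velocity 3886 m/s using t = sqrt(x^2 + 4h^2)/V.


x^2 + 4h^2 = 904^2 + 4*1655^2 = 817216 + 10956100 = 11773316
sqrt(11773316) = 3431.2266
t = 3431.2266 / 3886 = 0.883 s

0.883


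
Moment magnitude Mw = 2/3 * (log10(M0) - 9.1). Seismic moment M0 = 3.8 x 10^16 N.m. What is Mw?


log10(M0) = log10(3.8 x 10^16) = 16.5798
Mw = 2/3 * (16.5798 - 9.1)
= 2/3 * 7.4798
= 4.99

4.99


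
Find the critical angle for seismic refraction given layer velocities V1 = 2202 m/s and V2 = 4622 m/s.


V1/V2 = 2202/4622 = 0.476417
theta_c = arcsin(0.476417) = 28.4517 degrees

28.4517


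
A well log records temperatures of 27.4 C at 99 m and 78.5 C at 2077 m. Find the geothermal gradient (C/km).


dT = 78.5 - 27.4 = 51.1 C
dz = 2077 - 99 = 1978 m
gradient = dT/dz * 1000 = 51.1/1978 * 1000 = 25.8342 C/km

25.8342


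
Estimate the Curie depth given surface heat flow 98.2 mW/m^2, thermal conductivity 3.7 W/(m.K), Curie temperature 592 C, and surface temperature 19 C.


T_Curie - T_surf = 592 - 19 = 573 C
Convert q to W/m^2: 98.2 mW/m^2 = 0.0982 W/m^2
d = 573 * 3.7 / 0.0982 = 21589.61 m

21589.61


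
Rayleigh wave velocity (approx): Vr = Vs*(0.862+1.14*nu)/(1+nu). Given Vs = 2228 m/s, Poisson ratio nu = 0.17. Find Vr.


Numerator factor = 0.862 + 1.14*0.17 = 1.0558
Denominator = 1 + 0.17 = 1.17
Vr = 2228 * 1.0558 / 1.17 = 2010.53 m/s

2010.53


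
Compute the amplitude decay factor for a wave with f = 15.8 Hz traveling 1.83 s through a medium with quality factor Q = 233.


pi*f*t/Q = pi*15.8*1.83/233 = 0.389854
A/A0 = exp(-0.389854) = 0.677156

0.677156


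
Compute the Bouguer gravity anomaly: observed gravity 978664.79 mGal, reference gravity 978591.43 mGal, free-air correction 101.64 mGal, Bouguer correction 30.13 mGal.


BA = g_obs - g_ref + FAC - BC
= 978664.79 - 978591.43 + 101.64 - 30.13
= 144.87 mGal

144.87


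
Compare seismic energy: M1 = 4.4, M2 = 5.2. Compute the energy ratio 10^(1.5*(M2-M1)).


M2 - M1 = 5.2 - 4.4 = 0.8
1.5 * 0.8 = 1.2
ratio = 10^1.2 = 15.85

15.85


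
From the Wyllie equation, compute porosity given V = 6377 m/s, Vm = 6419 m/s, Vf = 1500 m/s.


1/V - 1/Vm = 1/6377 - 1/6419 = 1.03e-06
1/Vf - 1/Vm = 1/1500 - 1/6419 = 0.00051088
phi = 1.03e-06 / 0.00051088 = 0.002

0.002


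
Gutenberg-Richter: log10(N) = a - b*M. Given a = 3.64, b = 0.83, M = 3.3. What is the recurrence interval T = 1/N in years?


log10(N) = 3.64 - 0.83*3.3 = 0.901
N = 10^0.901 = 7.961594
T = 1/N = 1/7.961594 = 0.1256 years

0.1256


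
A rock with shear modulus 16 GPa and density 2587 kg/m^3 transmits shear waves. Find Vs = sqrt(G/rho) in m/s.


Convert G to Pa: G = 16e9 Pa
Compute G/rho = 16e9 / 2587 = 6184770.0039
Vs = sqrt(6184770.0039) = 2486.92 m/s

2486.92


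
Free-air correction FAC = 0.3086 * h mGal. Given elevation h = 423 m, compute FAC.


FAC = 0.3086 * h
= 0.3086 * 423
= 130.5378 mGal

130.5378


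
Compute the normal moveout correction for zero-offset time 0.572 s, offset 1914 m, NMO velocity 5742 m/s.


x/Vnmo = 1914/5742 = 0.333333
(x/Vnmo)^2 = 0.111111
t0^2 = 0.327184
sqrt(0.327184 + 0.111111) = 0.662039
dt = 0.662039 - 0.572 = 0.090039

0.090039


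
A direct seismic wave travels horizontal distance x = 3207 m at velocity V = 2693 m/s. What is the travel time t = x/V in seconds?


t = x / V
= 3207 / 2693
= 1.1909 s

1.1909


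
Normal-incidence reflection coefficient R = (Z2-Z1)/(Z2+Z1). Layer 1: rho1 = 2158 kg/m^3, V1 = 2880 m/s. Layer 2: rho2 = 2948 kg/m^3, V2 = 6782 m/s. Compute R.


Z1 = 2158 * 2880 = 6215040
Z2 = 2948 * 6782 = 19993336
R = (19993336 - 6215040) / (19993336 + 6215040) = 13778296 / 26208376 = 0.5257

0.5257


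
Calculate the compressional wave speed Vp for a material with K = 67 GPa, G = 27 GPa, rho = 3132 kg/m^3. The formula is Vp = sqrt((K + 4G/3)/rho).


First compute the effective modulus:
K + 4G/3 = 67e9 + 4*27e9/3 = 103000000000.0 Pa
Then divide by density:
103000000000.0 / 3132 = 32886334.6105 Pa/(kg/m^3)
Take the square root:
Vp = sqrt(32886334.6105) = 5734.66 m/s

5734.66


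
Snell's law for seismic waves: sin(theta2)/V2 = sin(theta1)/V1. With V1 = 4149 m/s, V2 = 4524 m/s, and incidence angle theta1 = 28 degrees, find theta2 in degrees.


sin(theta1) = sin(28 deg) = 0.469472
sin(theta2) = V2/V1 * sin(theta1) = 4524/4149 * 0.469472 = 0.511904
theta2 = arcsin(0.511904) = 30.7907 degrees

30.7907


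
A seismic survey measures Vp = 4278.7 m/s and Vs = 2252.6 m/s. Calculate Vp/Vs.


Vp/Vs = 4278.7 / 2252.6
= 1.8994

1.8994


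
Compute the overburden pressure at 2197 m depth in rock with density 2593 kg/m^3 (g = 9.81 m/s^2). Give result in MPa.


P = rho * g * z / 1e6
= 2593 * 9.81 * 2197 / 1e6
= 55885814.01 / 1e6
= 55.8858 MPa

55.8858


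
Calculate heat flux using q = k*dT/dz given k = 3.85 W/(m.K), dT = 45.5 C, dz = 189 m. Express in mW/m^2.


q = k * dT / dz * 1000
= 3.85 * 45.5 / 189 * 1000
= 0.926852 * 1000
= 926.8519 mW/m^2

926.8519


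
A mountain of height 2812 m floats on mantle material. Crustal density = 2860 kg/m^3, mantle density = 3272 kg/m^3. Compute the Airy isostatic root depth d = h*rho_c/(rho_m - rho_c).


rho_m - rho_c = 3272 - 2860 = 412
d = 2812 * 2860 / 412
= 8042320 / 412
= 19520.19 m

19520.19


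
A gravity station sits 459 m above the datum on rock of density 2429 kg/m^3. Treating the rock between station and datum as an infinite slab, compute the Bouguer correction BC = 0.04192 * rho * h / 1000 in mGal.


BC = 0.04192 * rho * h / 1000
= 0.04192 * 2429 * 459 / 1000
= 46.7371 mGal

46.7371


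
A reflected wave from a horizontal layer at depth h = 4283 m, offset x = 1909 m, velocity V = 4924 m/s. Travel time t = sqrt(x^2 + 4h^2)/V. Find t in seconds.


x^2 + 4h^2 = 1909^2 + 4*4283^2 = 3644281 + 73376356 = 77020637
sqrt(77020637) = 8776.1402
t = 8776.1402 / 4924 = 1.7823 s

1.7823


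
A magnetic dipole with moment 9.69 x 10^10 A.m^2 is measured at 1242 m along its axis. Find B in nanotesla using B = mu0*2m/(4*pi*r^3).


m = 9.69 x 10^10 = 96900000000 A.m^2
2m = 193800000000 A.m^2
r^3 = 1242^3 = 1915864488
B = (4pi*10^-7) * 193800000000 / (4*pi * 1915864488) * 1e9
= 243536.262506 / 24075463203.1 * 1e9
= 10115.538 nT

10115.538


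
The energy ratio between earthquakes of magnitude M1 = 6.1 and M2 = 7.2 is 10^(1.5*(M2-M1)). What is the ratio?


M2 - M1 = 7.2 - 6.1 = 1.1
1.5 * 1.1 = 1.65
ratio = 10^1.65 = 44.67

44.67


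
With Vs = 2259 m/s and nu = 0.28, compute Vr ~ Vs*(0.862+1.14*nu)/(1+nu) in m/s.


Numerator factor = 0.862 + 1.14*0.28 = 1.1812
Denominator = 1 + 0.28 = 1.28
Vr = 2259 * 1.1812 / 1.28 = 2084.63 m/s

2084.63


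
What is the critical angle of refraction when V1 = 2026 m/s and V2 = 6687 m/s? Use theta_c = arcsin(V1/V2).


V1/V2 = 2026/6687 = 0.302976
theta_c = arcsin(0.302976) = 17.6364 degrees

17.6364


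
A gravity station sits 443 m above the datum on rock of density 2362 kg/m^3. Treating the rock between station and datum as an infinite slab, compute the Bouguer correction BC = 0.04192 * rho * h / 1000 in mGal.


BC = 0.04192 * rho * h / 1000
= 0.04192 * 2362 * 443 / 1000
= 43.8637 mGal

43.8637


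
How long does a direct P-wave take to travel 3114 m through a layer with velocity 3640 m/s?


t = x / V
= 3114 / 3640
= 0.8555 s

0.8555


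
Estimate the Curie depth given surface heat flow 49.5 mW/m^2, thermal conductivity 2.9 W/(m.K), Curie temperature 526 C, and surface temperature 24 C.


T_Curie - T_surf = 526 - 24 = 502 C
Convert q to W/m^2: 49.5 mW/m^2 = 0.0495 W/m^2
d = 502 * 2.9 / 0.0495 = 29410.1 m

29410.1


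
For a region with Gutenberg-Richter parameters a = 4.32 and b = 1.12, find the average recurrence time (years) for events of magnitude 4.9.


log10(N) = 4.32 - 1.12*4.9 = -1.168
N = 10^-1.168 = 0.06792
T = 1/N = 1/0.06792 = 14.7231 years

14.7231


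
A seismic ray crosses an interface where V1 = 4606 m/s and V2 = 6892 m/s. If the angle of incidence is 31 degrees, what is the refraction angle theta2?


sin(theta1) = sin(31 deg) = 0.515038
sin(theta2) = V2/V1 * sin(theta1) = 6892/4606 * 0.515038 = 0.770656
theta2 = arcsin(0.770656) = 50.4129 degrees

50.4129


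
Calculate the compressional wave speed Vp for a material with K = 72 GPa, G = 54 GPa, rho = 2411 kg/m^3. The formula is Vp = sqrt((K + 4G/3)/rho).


First compute the effective modulus:
K + 4G/3 = 72e9 + 4*54e9/3 = 144000000000.0 Pa
Then divide by density:
144000000000.0 / 2411 = 59726254.6661 Pa/(kg/m^3)
Take the square root:
Vp = sqrt(59726254.6661) = 7728.28 m/s

7728.28


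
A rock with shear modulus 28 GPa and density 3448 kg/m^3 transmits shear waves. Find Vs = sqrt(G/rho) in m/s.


Convert G to Pa: G = 28e9 Pa
Compute G/rho = 28e9 / 3448 = 8120649.652
Vs = sqrt(8120649.652) = 2849.68 m/s

2849.68


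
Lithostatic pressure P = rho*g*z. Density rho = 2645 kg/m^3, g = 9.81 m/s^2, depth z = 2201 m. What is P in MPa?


P = rho * g * z / 1e6
= 2645 * 9.81 * 2201 / 1e6
= 57110337.45 / 1e6
= 57.1103 MPa

57.1103


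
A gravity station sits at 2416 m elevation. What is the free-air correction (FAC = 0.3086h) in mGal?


FAC = 0.3086 * h
= 0.3086 * 2416
= 745.5776 mGal

745.5776


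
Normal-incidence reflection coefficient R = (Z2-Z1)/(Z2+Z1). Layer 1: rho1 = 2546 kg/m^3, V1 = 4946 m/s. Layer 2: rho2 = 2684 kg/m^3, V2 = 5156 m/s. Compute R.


Z1 = 2546 * 4946 = 12592516
Z2 = 2684 * 5156 = 13838704
R = (13838704 - 12592516) / (13838704 + 12592516) = 1246188 / 26431220 = 0.0471

0.0471


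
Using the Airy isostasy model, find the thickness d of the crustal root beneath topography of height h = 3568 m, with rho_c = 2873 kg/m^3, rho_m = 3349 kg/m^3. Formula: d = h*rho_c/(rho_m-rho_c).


rho_m - rho_c = 3349 - 2873 = 476
d = 3568 * 2873 / 476
= 10250864 / 476
= 21535.43 m

21535.43


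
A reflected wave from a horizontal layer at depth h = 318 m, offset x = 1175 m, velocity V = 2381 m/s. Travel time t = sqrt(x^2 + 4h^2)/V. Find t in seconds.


x^2 + 4h^2 = 1175^2 + 4*318^2 = 1380625 + 404496 = 1785121
sqrt(1785121) = 1336.0842
t = 1336.0842 / 2381 = 0.5611 s

0.5611


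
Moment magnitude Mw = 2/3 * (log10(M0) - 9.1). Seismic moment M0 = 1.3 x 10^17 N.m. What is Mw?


log10(M0) = log10(1.3 x 10^17) = 17.1139
Mw = 2/3 * (17.1139 - 9.1)
= 2/3 * 8.0139
= 5.34

5.34
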